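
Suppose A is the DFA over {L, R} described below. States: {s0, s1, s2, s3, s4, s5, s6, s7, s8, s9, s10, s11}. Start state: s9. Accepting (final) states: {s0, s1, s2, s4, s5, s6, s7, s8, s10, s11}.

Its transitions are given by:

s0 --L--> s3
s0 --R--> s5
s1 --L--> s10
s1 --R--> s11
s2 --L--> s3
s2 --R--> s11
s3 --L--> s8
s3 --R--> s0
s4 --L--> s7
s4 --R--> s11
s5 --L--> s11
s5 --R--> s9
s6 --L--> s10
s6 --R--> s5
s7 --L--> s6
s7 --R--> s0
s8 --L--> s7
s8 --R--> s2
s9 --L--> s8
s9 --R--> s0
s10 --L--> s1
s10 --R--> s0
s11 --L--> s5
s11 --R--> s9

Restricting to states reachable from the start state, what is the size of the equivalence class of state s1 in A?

First remove the unreachable states {s4}; 11 states remain.
Initial partition by acceptance: {s0,s1,s2,s5,s6,s7,s8,s10,s11} | {s3,s9}.
On input L, block {s0,s1,s2,s5,s6,s7,s8,s10,s11} splits into {s1,s5,s6,s7,s8,s10,s11} and {s0,s2}.
On input R, block {s1,s5,s6,s7,s8,s10,s11} splits into {s7,s8,s10} and {s1,s6} and {s5,s11}.
Refine {s7,s8,s10} on symbol L: members go to different blocks, giving {s7,s10} and {s8}.
No further refinement is possible. Final partition (6 blocks): {s7,s10} | {s3,s9} | {s0,s2} | {s1,s6} | {s5,s11} | {s8}.
State s1 belongs to the block {s1,s6}, which has 2 states.

2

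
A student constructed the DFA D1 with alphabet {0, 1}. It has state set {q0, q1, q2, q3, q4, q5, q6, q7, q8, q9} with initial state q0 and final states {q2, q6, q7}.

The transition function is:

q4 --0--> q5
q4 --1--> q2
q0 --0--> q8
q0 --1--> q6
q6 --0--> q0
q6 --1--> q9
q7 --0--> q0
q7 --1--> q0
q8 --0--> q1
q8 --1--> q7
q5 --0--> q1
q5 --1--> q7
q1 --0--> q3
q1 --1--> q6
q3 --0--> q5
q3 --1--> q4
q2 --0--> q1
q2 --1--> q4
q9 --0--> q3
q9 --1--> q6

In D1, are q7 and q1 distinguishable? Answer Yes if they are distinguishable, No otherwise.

Every state is reachable, so we keep all 10.
Start with accepting vs non-accepting: {q2,q6,q7} | {q0,q1,q3,q4,q5,q8,q9}.
Split {q0,q1,q3,q4,q5,q8,q9} by δ(·,1) → {q0,q1,q4,q5,q8,q9} and {q3}.
Split {q0,q1,q4,q5,q8,q9} by δ(·,0) → {q0,q4,q5,q8} and {q1,q9}.
On input 0, block {q2,q6,q7} splits into {q6,q7} and {q2}.
Split {q6,q7} by δ(·,1) → {q6} and {q7}.
Refine {q0,q4,q5,q8} on symbol 0: members go to different blocks, giving {q0,q4} and {q5,q8}.
Refine {q0,q4} on symbol 1: members go to different blocks, giving {q0} and {q4}.
Stable partition: {q6} | {q0} | {q3} | {q1,q9} | {q2} | {q7} | {q5,q8} | {q4} — 8 equivalence classes.
q7 and q1 end up in different blocks, so they are distinguishable. For instance, the string 'ε' is accepted from only q7.

Yes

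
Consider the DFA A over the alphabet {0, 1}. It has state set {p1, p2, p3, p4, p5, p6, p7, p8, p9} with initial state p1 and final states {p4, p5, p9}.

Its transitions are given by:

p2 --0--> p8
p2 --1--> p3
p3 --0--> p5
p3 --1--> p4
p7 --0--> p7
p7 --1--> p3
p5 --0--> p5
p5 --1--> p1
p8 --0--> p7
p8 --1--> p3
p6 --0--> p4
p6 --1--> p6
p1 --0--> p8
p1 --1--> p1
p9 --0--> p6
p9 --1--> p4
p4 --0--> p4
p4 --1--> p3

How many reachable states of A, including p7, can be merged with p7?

Reachable states from the start: {p1,p3,p4,p5,p7,p8}. Unreachable: {p2,p6,p9} — drop them.
Initial partition by acceptance: {p4,p5} | {p1,p3,p7,p8}.
On input 0, block {p1,p3,p7,p8} splits into {p1,p7,p8} and {p3}.
On input 1, block {p4,p5} splits into {p4} and {p5}.
Split {p1,p7,p8} by δ(·,1) → {p7,p8} and {p1}.
The partition is now stable with 5 blocks: {p4} | {p7,p8} | {p3} | {p5} | {p1}.
State p7 belongs to the block {p7,p8}, which has 2 states.

2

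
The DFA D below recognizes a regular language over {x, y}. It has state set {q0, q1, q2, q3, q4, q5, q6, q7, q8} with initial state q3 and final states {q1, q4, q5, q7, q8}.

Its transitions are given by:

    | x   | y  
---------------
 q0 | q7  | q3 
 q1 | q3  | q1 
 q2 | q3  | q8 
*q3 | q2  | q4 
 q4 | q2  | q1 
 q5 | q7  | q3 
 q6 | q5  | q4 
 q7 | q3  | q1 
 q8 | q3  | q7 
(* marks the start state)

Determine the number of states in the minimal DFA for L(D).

First remove the unreachable states {q0,q5,q6}; 6 states remain.
P0 = {q1,q4,q7,q8} | {q2,q3}.
Stable partition: {q1,q4,q7,q8} | {q2,q3} — 2 equivalence classes.

2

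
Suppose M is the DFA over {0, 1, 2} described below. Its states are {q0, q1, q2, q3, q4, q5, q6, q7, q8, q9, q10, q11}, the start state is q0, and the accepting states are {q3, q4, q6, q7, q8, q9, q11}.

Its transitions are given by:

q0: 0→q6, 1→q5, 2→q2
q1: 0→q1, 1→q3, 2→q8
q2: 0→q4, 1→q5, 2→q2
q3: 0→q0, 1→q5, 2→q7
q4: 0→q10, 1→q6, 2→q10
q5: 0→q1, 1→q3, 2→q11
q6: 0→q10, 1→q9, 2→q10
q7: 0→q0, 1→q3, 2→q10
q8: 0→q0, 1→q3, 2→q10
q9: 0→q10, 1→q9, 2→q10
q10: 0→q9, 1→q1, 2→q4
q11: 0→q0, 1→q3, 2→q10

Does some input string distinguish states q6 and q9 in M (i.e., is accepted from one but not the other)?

No

All states are reachable from the start state.
Initial partition by acceptance: {q3,q4,q6,q7,q8,q9,q11} | {q0,q1,q2,q5,q10}.
On input 1, block {q3,q4,q6,q7,q8,q9,q11} splits into {q4,q6,q7,q8,q9,q11} and {q3}.
On input 1, block {q4,q6,q7,q8,q9,q11} splits into {q4,q6,q9} and {q7,q8,q11}.
Refine {q0,q1,q2,q5,q10} on symbol 0: members go to different blocks, giving {q0,q2,q10} and {q1,q5}.
Split {q0,q2,q10} by δ(·,2) → {q0,q2} and {q10}.
The partition is now stable with 6 blocks: {q4,q6,q9} | {q0,q2} | {q3} | {q7,q8,q11} | {q1,q5} | {q10}.
q6 and q9 lie in the same block of the stable partition, so they are equivalent — no string distinguishes them.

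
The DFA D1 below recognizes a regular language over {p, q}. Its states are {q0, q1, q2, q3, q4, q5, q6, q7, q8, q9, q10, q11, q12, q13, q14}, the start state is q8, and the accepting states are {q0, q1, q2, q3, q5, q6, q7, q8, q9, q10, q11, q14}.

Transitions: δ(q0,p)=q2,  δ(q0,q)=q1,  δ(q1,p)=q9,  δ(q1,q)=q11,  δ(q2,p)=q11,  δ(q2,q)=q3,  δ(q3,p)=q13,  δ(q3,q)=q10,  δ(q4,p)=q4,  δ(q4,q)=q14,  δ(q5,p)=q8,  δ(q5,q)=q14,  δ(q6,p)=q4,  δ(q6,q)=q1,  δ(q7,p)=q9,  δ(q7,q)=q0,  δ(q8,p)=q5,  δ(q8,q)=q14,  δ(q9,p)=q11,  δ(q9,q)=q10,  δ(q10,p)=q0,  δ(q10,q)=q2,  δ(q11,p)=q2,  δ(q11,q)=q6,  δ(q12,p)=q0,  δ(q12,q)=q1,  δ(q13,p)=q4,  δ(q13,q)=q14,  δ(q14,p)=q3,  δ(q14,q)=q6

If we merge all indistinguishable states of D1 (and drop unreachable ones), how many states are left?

States {q7,q12} cannot be reached from the start state, so discard them.
P0 = {q0,q1,q2,q3,q5,q6,q8,q9,q10,q11,q14} | {q4,q13}.
Refine {q0,q1,q2,q3,q5,q6,q8,q9,q10,q11,q14} on symbol p: members go to different blocks, giving {q0,q1,q2,q5,q8,q9,q10,q11,q14} and {q3,q6}.
Refine {q0,q1,q2,q5,q8,q9,q10,q11,q14} on symbol p: members go to different blocks, giving {q0,q1,q2,q5,q8,q9,q10,q11} and {q14}.
On input q, block {q0,q1,q2,q5,q8,q9,q10,q11} splits into {q0,q1,q9,q10} and {q2,q11} and {q5,q8}.
Split {q0,q1,q9,q10} by δ(·,p) → {q0,q9} and {q1,q10}.
No further refinement is possible. Final partition (7 blocks): {q0,q9} | {q4,q13} | {q3,q6} | {q14} | {q2,q11} | {q5,q8} | {q1,q10}.

7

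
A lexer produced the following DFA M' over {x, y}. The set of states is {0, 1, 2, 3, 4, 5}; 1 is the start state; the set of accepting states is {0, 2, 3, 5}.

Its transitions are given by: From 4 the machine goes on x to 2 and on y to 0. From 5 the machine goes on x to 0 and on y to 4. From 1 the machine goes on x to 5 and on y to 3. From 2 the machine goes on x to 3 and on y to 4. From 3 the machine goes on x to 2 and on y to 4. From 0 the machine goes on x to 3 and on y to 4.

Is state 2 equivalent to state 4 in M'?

Every state is reachable, so we keep all 6.
Initial partition by acceptance: {0,2,3,5} | {1,4}.
No further refinement is possible. Final partition (2 blocks): {0,2,3,5} | {1,4}.
2 and 4 end up in different blocks, so they are distinguishable. For instance, the string 'ε' is accepted from only 2.

No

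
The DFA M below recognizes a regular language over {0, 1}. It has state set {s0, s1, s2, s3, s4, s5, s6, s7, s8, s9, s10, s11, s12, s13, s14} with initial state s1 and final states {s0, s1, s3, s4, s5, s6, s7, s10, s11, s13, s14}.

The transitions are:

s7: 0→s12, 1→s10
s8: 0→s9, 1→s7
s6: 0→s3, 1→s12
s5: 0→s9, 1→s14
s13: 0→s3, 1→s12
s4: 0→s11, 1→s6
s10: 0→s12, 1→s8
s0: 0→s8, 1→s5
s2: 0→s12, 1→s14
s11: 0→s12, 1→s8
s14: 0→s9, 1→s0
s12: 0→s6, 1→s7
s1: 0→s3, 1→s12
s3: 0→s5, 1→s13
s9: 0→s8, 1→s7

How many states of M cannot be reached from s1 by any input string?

3

Starting at s1 and following transitions, the reachable set is {s0, s1, s3, s5, s6, s7, s8, s9, s10, s12, s13, s14}. That leaves s2, s4, s11 unreachable — 3 in total.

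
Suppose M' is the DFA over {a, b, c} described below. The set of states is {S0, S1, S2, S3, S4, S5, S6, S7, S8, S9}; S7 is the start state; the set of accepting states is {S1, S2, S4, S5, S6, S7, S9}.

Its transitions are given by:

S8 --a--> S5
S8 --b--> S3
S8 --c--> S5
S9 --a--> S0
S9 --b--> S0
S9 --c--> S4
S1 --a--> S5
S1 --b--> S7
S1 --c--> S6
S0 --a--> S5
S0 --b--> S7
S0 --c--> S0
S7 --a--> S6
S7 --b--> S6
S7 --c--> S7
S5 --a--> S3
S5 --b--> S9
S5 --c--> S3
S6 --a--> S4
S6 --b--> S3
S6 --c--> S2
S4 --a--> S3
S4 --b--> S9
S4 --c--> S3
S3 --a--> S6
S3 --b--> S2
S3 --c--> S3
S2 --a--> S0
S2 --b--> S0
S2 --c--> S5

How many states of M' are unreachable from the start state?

No path from S7 leads to S1, S8; the other 8 states are all reachable.

2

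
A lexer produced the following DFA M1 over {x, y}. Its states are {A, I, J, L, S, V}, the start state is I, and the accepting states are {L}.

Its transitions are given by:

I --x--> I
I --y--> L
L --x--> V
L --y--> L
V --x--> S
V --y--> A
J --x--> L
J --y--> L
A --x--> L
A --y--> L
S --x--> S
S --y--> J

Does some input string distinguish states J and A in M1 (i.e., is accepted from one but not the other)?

No

All states are reachable from the start state.
Start with accepting vs non-accepting: {L} | {A,I,J,S,V}.
On input x, block {A,I,J,S,V} splits into {I,S,V} and {A,J}.
Split {I,S,V} by δ(·,y) → {S,V} and {I}.
No further refinement is possible. Final partition (4 blocks): {L} | {S,V} | {A,J} | {I}.
J and A lie in the same block of the stable partition, so they are equivalent — no string distinguishes them.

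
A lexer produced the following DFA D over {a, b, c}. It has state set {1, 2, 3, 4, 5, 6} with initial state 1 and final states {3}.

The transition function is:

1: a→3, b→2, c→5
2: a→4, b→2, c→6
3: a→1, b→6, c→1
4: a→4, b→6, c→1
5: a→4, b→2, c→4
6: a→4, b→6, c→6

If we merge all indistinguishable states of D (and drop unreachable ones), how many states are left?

Initial partition by acceptance: {3} | {1,2,4,5,6}.
Split {1,2,4,5,6} by δ(·,a) → {2,4,5,6} and {1}.
Refine {2,4,5,6} on symbol c: members go to different blocks, giving {2,5,6} and {4}.
On input c, block {2,5,6} splits into {2,6} and {5}.
No further refinement is possible. Final partition (5 blocks): {3} | {2,6} | {1} | {4} | {5}.

5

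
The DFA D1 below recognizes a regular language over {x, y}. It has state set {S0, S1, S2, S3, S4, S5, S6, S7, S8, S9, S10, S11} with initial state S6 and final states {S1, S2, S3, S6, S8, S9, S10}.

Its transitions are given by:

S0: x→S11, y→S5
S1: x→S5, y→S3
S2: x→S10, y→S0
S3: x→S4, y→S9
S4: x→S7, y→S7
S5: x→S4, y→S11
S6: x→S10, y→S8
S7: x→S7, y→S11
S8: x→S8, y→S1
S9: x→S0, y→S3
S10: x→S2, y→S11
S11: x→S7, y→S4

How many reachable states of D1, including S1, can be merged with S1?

Every state is reachable, so we keep all 12.
Start with accepting vs non-accepting: {S1,S2,S3,S6,S8,S9,S10} | {S0,S4,S5,S7,S11}.
Split {S1,S2,S3,S6,S8,S9,S10} by δ(·,x) → {S2,S6,S8,S10} and {S1,S3,S9}.
Refine {S2,S6,S8,S10} on symbol y: members go to different blocks, giving {S2,S10} and {S6} and {S8}.
No further refinement is possible. Final partition (5 blocks): {S2,S10} | {S0,S4,S5,S7,S11} | {S1,S3,S9} | {S6} | {S8}.
The equivalence class containing S1 is {S1,S3,S9}, of size 3.

3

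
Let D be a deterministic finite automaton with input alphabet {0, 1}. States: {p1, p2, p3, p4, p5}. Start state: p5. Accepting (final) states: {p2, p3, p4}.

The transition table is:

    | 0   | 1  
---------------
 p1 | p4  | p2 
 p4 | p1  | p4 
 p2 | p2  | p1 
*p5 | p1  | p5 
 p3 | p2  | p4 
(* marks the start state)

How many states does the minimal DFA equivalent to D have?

Reachable states from the start: {p1,p2,p4,p5}. Unreachable: {p3} — drop them.
Start with accepting vs non-accepting: {p2,p4} | {p1,p5}.
Refine {p2,p4} on symbol 0: members go to different blocks, giving {p2} and {p4}.
Split {p1,p5} by δ(·,0) → {p1} and {p5}.
The partition is now stable with 4 blocks: {p2} | {p1} | {p4} | {p5}.

4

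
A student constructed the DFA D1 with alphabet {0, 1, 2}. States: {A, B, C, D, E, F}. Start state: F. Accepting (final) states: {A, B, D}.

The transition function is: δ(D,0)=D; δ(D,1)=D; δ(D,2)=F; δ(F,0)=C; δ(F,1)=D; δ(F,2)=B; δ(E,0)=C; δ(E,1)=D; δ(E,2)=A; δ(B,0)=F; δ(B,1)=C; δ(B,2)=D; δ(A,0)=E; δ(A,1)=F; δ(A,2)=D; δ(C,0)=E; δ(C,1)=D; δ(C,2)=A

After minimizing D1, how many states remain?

3

All states are reachable from the start state.
Start with accepting vs non-accepting: {A,B,D} | {C,E,F}.
Split {A,B,D} by δ(·,0) → {A,B} and {D}.
The partition is now stable with 3 blocks: {A,B} | {C,E,F} | {D}.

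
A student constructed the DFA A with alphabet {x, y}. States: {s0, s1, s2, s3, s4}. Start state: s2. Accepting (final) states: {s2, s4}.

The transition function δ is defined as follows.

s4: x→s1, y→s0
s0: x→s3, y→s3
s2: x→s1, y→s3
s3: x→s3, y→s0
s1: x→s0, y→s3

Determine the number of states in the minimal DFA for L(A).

First remove the unreachable states {s4}; 4 states remain.
P0 = {s2} | {s0,s1,s3}.
No further refinement is possible. Final partition (2 blocks): {s2} | {s0,s1,s3}.

2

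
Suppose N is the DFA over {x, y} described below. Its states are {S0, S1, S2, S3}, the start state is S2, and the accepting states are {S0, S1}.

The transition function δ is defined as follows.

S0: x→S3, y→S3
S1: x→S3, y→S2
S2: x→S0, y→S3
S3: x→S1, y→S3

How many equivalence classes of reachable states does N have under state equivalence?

All states are reachable from the start state.
Start with accepting vs non-accepting: {S0,S1} | {S2,S3}.
Stable partition: {S0,S1} | {S2,S3} — 2 equivalence classes.

2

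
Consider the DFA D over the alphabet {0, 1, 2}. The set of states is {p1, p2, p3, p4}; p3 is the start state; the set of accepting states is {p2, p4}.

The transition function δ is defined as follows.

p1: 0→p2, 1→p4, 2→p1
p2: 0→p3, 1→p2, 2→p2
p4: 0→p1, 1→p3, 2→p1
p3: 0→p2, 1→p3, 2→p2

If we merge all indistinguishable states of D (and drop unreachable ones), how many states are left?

2

First remove the unreachable states {p1,p4}; 2 states remain.
P0 = {p2} | {p3}.
No further refinement is possible. Final partition (2 blocks): {p2} | {p3}.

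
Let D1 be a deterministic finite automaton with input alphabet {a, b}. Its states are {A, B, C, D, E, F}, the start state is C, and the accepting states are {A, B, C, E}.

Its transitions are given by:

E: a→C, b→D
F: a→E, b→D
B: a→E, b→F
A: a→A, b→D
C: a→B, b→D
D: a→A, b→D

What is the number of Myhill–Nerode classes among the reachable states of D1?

All states are reachable from the start state.
Initial partition by acceptance: {A,B,C,E} | {D,F}.
No further refinement is possible. Final partition (2 blocks): {A,B,C,E} | {D,F}.

2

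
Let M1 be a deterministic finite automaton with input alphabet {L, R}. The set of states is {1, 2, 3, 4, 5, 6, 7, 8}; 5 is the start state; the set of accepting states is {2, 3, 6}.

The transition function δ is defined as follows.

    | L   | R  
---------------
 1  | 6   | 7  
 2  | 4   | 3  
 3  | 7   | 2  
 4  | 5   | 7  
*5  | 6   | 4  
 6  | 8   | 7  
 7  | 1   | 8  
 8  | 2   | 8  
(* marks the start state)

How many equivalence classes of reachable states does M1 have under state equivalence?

All states are reachable from the start state.
Start with accepting vs non-accepting: {2,3,6} | {1,4,5,7,8}.
Split {2,3,6} by δ(·,R) → {2,3} and {6}.
Split {1,4,5,7,8} by δ(·,L) → {1,5} and {4,7} and {8}.
On input R, block {4,7} splits into {4} and {7}.
Refine {2,3} on symbol L: members go to different blocks, giving {2} and {3}.
On input R, block {1,5} splits into {1} and {5}.
The partition is now stable with 8 blocks: {2} | {1} | {6} | {4} | {8} | {7} | {3} | {5}.

8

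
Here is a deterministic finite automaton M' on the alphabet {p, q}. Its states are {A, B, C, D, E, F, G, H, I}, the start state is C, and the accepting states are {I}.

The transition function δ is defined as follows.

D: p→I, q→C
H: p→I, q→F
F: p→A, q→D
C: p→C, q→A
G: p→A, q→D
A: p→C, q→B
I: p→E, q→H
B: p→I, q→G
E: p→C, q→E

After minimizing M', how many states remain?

7

P0 = {I} | {A,B,C,D,E,F,G,H}.
Split {A,B,C,D,E,F,G,H} by δ(·,p) → {A,C,E,F,G} and {B,D,H}.
Split {A,C,E,F,G} by δ(·,q) → {A,F,G} and {C,E}.
Refine {A,F,G} on symbol p: members go to different blocks, giving {F,G} and {A}.
Split {B,D,H} by δ(·,q) → {B,H} and {D}.
Split {C,E} by δ(·,q) → {C} and {E}.
No further refinement is possible. Final partition (7 blocks): {I} | {F,G} | {B,H} | {C} | {A} | {D} | {E}.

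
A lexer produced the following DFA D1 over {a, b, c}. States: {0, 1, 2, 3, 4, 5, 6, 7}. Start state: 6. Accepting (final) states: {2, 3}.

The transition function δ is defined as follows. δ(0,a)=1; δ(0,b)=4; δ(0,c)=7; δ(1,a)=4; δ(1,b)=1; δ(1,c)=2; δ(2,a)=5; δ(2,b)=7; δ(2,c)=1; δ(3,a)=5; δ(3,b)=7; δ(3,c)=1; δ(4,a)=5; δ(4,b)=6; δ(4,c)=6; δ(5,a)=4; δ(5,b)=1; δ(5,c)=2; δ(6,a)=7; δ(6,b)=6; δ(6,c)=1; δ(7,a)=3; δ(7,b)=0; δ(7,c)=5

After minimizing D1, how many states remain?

6

All states are reachable from the start state.
Start with accepting vs non-accepting: {2,3} | {0,1,4,5,6,7}.
On input a, block {0,1,4,5,6,7} splits into {0,1,4,5,6} and {7}.
Split {0,1,4,5,6} by δ(·,a) → {0,1,4,5} and {6}.
Split {0,1,4,5} by δ(·,b) → {0,1,5} and {4}.
Split {0,1,5} by δ(·,a) → {1,5} and {0}.
The partition is now stable with 6 blocks: {2,3} | {1,5} | {7} | {6} | {4} | {0}.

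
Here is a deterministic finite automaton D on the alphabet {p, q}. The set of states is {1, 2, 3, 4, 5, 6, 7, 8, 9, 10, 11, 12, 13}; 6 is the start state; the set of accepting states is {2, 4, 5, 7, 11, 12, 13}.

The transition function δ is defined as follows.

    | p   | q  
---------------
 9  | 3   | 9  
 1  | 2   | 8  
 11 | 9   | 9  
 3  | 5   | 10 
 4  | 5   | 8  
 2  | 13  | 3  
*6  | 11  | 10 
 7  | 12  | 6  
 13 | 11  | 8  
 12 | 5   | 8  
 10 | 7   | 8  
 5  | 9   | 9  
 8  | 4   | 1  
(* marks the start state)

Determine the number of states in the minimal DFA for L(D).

7

All states are reachable from the start state.
Initial partition by acceptance: {2,4,5,7,11,12,13} | {1,3,6,8,9,10}.
On input p, block {2,4,5,7,11,12,13} splits into {2,4,7,12,13} and {5,11}.
On input p, block {2,4,7,12,13} splits into {4,12,13} and {2,7}.
Split {1,3,6,8,9,10} by δ(·,p) → {1,10} and {3,6} and {8} and {9}.
No further refinement is possible. Final partition (7 blocks): {4,12,13} | {1,10} | {5,11} | {2,7} | {3,6} | {8} | {9}.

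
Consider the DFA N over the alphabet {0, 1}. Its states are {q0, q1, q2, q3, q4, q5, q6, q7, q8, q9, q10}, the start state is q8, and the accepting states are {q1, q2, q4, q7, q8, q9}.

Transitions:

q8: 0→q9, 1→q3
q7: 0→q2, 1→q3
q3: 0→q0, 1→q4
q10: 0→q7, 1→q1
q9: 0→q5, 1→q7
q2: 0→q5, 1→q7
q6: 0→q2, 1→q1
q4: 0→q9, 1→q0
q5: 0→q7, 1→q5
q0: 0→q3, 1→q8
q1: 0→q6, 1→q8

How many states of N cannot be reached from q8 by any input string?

3

Starting at q8 and following transitions, the reachable set is {q0, q2, q3, q4, q5, q7, q8, q9}. That leaves q1, q6, q10 unreachable — 3 in total.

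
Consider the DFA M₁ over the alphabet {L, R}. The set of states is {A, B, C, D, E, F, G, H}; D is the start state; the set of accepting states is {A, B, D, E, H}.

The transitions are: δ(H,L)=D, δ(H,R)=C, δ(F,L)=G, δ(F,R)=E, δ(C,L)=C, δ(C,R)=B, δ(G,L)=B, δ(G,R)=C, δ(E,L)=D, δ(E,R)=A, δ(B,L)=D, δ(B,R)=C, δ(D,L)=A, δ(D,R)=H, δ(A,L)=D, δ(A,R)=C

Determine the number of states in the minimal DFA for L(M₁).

First remove the unreachable states {E,F,G}; 5 states remain.
Initial partition by acceptance: {A,B,D,H} | {C}.
On input R, block {A,B,D,H} splits into {A,B,H} and {D}.
Stable partition: {A,B,H} | {C} | {D} — 3 equivalence classes.

3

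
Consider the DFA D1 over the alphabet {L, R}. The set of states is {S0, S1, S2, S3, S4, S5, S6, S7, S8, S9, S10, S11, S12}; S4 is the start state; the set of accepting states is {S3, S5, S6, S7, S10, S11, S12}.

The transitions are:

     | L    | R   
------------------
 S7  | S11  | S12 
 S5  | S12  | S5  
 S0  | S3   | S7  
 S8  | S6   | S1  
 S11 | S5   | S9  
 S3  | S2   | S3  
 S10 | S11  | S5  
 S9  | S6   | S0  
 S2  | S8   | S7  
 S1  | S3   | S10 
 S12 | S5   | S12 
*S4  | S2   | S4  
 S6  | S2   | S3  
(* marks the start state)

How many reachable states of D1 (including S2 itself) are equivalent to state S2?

1

Initial partition by acceptance: {S3,S5,S6,S7,S10,S11,S12} | {S0,S1,S2,S4,S8,S9}.
Refine {S3,S5,S6,S7,S10,S11,S12} on symbol L: members go to different blocks, giving {S5,S7,S10,S11,S12} and {S3,S6}.
Split {S5,S7,S10,S11,S12} by δ(·,R) → {S5,S7,S10,S12} and {S11}.
On input L, block {S5,S7,S10,S12} splits into {S5,S12} and {S7,S10}.
Refine {S0,S1,S2,S4,S8,S9} on symbol L: members go to different blocks, giving {S0,S1,S8,S9} and {S2,S4}.
Split {S0,S1,S8,S9} by δ(·,R) → {S0,S1} and {S8,S9}.
Refine {S2,S4} on symbol L: members go to different blocks, giving {S2} and {S4}.
No further refinement is possible. Final partition (8 blocks): {S5,S12} | {S0,S1} | {S3,S6} | {S11} | {S7,S10} | {S2} | {S8,S9} | {S4}.
State S2 belongs to the block {S2}, which has 1 states.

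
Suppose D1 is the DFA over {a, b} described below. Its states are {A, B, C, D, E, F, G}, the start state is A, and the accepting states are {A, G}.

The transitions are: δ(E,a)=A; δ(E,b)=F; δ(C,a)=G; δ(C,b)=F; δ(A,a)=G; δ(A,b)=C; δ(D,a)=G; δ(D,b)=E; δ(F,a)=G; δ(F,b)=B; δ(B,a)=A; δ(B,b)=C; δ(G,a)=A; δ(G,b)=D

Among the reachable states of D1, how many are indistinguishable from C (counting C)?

5

Every state is reachable, so we keep all 7.
Initial partition by acceptance: {A,G} | {B,C,D,E,F}.
Stable partition: {A,G} | {B,C,D,E,F} — 2 equivalence classes.
State C belongs to the block {B,C,D,E,F}, which has 5 states.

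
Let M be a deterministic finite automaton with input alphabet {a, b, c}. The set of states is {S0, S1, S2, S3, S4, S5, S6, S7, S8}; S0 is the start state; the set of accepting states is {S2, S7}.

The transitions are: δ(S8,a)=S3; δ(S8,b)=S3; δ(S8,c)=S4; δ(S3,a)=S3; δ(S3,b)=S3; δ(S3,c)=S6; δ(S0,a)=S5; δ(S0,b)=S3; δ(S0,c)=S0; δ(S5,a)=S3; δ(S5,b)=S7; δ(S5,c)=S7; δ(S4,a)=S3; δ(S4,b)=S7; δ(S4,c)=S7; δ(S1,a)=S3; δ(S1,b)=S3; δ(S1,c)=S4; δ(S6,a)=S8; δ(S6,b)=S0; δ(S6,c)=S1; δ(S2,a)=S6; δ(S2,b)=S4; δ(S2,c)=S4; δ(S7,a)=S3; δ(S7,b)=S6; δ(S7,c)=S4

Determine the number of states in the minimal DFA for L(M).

Reachable states from the start: {S0,S1,S3,S4,S5,S6,S7,S8}. Unreachable: {S2} — drop them.
Initial partition by acceptance: {S7} | {S0,S1,S3,S4,S5,S6,S8}.
Refine {S0,S1,S3,S4,S5,S6,S8} on symbol b: members go to different blocks, giving {S0,S1,S3,S6,S8} and {S4,S5}.
Split {S0,S1,S3,S6,S8} by δ(·,a) → {S1,S3,S6,S8} and {S0}.
On input b, block {S1,S3,S6,S8} splits into {S1,S3,S8} and {S6}.
Split {S1,S3,S8} by δ(·,c) → {S1,S8} and {S3}.
No further refinement is possible. Final partition (6 blocks): {S7} | {S1,S8} | {S4,S5} | {S0} | {S6} | {S3}.

6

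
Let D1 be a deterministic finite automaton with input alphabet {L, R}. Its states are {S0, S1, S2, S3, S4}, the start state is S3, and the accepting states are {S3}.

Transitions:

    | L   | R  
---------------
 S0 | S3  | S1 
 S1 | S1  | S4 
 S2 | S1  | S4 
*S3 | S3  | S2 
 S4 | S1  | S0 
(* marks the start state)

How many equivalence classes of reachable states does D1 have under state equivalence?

All states are reachable from the start state.
Initial partition by acceptance: {S3} | {S0,S1,S2,S4}.
Split {S0,S1,S2,S4} by δ(·,L) → {S1,S2,S4} and {S0}.
Split {S1,S2,S4} by δ(·,R) → {S1,S2} and {S4}.
No further refinement is possible. Final partition (4 blocks): {S3} | {S1,S2} | {S0} | {S4}.

4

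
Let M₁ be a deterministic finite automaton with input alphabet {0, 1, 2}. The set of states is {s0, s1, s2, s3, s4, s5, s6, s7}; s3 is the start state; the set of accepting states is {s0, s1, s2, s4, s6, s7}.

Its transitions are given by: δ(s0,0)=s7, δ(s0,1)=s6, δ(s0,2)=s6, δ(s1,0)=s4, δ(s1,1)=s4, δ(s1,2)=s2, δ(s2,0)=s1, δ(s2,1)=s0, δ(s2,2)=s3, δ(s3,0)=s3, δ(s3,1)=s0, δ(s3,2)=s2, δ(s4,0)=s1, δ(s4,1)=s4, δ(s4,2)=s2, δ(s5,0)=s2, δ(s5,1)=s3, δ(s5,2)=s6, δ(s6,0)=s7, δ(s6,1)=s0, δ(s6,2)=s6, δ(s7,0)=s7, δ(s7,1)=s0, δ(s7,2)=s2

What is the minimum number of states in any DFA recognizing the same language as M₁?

Reachable states from the start: {s0,s1,s2,s3,s4,s6,s7}. Unreachable: {s5} — drop them.
P0 = {s0,s1,s2,s4,s6,s7} | {s3}.
Split {s0,s1,s2,s4,s6,s7} by δ(·,2) → {s0,s1,s4,s6,s7} and {s2}.
On input 2, block {s0,s1,s4,s6,s7} splits into {s1,s4,s7} and {s0,s6}.
On input 1, block {s1,s4,s7} splits into {s1,s4} and {s7}.
Stable partition: {s1,s4} | {s3} | {s2} | {s0,s6} | {s7} — 5 equivalence classes.

5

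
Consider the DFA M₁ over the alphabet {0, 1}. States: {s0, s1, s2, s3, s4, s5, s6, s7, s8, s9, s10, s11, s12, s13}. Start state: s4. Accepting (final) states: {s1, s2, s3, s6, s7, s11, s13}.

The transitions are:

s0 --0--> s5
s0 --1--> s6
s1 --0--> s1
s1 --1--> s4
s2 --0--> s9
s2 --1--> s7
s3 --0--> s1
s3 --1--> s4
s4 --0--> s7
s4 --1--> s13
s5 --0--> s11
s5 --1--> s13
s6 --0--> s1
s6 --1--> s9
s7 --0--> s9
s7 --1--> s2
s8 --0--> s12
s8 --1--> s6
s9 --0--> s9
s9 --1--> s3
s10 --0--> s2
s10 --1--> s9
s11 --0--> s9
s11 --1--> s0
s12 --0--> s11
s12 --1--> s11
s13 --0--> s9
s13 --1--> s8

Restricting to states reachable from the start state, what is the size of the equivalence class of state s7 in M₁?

2

Reachable states from the start: {s0,s1,s2,s3,s4,s5,s6,s7,s8,s9,s11,s12,s13}. Unreachable: {s10} — drop them.
P0 = {s1,s2,s3,s6,s7,s11,s13} | {s0,s4,s5,s8,s9,s12}.
Split {s1,s2,s3,s6,s7,s11,s13} by δ(·,0) → {s2,s7,s11,s13} and {s1,s3,s6}.
Refine {s2,s7,s11,s13} on symbol 1: members go to different blocks, giving {s2,s7} and {s11,s13}.
Split {s0,s4,s5,s8,s9,s12} by δ(·,0) → {s0,s8,s9} and {s5,s12} and {s4}.
Refine {s0,s8,s9} on symbol 0: members go to different blocks, giving {s0,s8} and {s9}.
Split {s1,s3,s6} by δ(·,1) → {s1,s3} and {s6}.
Stable partition: {s2,s7} | {s0,s8} | {s1,s3} | {s11,s13} | {s5,s12} | {s4} | {s9} | {s6} — 8 equivalence classes.
The equivalence class containing s7 is {s2,s7}, of size 2.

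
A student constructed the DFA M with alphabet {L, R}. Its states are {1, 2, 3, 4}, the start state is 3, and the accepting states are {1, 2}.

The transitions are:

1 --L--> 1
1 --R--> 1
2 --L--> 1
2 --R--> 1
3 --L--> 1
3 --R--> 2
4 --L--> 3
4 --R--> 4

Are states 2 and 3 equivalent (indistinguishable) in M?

No

Reachable states from the start: {1,2,3}. Unreachable: {4} — drop them.
Initial partition by acceptance: {1,2} | {3}.
The partition is now stable with 2 blocks: {1,2} | {3}.
2 and 3 end up in different blocks, so they are distinguishable. For instance, the string 'ε' is accepted from only 2.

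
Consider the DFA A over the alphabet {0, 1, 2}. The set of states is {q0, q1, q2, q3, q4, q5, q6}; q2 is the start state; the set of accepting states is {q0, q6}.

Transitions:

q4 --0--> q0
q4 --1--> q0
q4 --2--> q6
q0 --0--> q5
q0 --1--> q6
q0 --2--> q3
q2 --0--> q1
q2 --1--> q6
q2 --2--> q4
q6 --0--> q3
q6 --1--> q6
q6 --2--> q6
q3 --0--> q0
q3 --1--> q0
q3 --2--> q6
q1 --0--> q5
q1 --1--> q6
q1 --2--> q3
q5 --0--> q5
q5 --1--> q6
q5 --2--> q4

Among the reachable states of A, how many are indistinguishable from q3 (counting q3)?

2

P0 = {q0,q6} | {q1,q2,q3,q4,q5}.
On input 2, block {q0,q6} splits into {q0} and {q6}.
Refine {q1,q2,q3,q4,q5} on symbol 0: members go to different blocks, giving {q1,q2,q5} and {q3,q4}.
Stable partition: {q0} | {q1,q2,q5} | {q6} | {q3,q4} — 4 equivalence classes.
State q3 belongs to the block {q3,q4}, which has 2 states.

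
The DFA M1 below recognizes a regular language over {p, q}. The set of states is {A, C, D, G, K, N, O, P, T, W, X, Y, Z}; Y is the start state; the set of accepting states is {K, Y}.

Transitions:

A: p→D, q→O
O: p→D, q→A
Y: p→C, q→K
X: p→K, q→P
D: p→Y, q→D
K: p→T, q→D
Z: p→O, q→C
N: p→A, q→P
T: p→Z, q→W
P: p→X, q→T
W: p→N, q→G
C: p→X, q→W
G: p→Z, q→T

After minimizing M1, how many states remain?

Every state is reachable, so we keep all 13.
Initial partition by acceptance: {K,Y} | {A,C,D,G,N,O,P,T,W,X,Z}.
On input q, block {K,Y} splits into {K} and {Y}.
Split {A,C,D,G,N,O,P,T,W,X,Z} by δ(·,p) → {A,C,G,N,O,P,T,W,Z} and {X} and {D}.
On input p, block {A,C,G,N,O,P,T,W,Z} splits into {G,N,T,W,Z} and {A,O} and {C,P}.
On input p, block {G,N,T,W,Z} splits into {G,T,W} and {N,Z}.
No further refinement is possible. Final partition (8 blocks): {K} | {G,T,W} | {Y} | {X} | {D} | {A,O} | {C,P} | {N,Z}.

8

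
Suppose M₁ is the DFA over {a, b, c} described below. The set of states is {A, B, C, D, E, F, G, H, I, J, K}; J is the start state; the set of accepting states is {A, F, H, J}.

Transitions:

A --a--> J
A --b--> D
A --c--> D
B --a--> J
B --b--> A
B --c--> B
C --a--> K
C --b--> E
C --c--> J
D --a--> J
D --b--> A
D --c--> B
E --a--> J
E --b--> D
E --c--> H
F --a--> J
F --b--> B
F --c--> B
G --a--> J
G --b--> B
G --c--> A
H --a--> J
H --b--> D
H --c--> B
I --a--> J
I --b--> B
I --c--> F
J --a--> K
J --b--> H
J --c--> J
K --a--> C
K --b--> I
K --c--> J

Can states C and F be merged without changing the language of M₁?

Reachable states from the start: {A,B,C,D,E,F,H,I,J,K}. Unreachable: {G} — drop them.
P0 = {A,F,H,J} | {B,C,D,E,I,K}.
On input a, block {A,F,H,J} splits into {A,F,H} and {J}.
Refine {B,C,D,E,I,K} on symbol a: members go to different blocks, giving {B,D,E,I} and {C,K}.
On input b, block {B,D,E,I} splits into {B,D} and {E,I}.
No further refinement is possible. Final partition (5 blocks): {A,F,H} | {B,D} | {J} | {C,K} | {E,I}.
C and F end up in different blocks, so they are distinguishable. For instance, the string 'ε' is accepted from only F.

No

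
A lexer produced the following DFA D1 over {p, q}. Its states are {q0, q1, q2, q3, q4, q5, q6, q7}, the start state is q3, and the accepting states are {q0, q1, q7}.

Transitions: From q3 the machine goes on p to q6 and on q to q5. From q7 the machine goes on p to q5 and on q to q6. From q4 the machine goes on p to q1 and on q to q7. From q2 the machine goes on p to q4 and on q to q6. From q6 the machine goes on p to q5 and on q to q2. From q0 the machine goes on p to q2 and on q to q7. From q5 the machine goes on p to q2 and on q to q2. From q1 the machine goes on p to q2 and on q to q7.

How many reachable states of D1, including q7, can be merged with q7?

1

Reachable states from the start: {q1,q2,q3,q4,q5,q6,q7}. Unreachable: {q0} — drop them.
Start with accepting vs non-accepting: {q1,q7} | {q2,q3,q4,q5,q6}.
On input q, block {q1,q7} splits into {q1} and {q7}.
Split {q2,q3,q4,q5,q6} by δ(·,p) → {q2,q3,q5,q6} and {q4}.
Split {q2,q3,q5,q6} by δ(·,p) → {q3,q5,q6} and {q2}.
Refine {q3,q5,q6} on symbol p: members go to different blocks, giving {q3,q6} and {q5}.
On input p, block {q3,q6} splits into {q3} and {q6}.
Stable partition: {q1} | {q3} | {q7} | {q4} | {q2} | {q5} | {q6} — 7 equivalence classes.
State q7 belongs to the block {q7}, which has 1 states.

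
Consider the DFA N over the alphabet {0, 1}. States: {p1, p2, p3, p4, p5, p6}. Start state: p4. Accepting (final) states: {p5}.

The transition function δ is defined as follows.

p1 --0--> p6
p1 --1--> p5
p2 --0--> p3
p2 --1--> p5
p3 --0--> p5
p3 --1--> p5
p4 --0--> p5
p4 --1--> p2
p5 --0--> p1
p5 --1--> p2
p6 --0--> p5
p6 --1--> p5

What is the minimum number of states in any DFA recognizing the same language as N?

P0 = {p5} | {p1,p2,p3,p4,p6}.
Split {p1,p2,p3,p4,p6} by δ(·,0) → {p3,p4,p6} and {p1,p2}.
Split {p3,p4,p6} by δ(·,1) → {p3,p6} and {p4}.
No further refinement is possible. Final partition (4 blocks): {p5} | {p3,p6} | {p1,p2} | {p4}.

4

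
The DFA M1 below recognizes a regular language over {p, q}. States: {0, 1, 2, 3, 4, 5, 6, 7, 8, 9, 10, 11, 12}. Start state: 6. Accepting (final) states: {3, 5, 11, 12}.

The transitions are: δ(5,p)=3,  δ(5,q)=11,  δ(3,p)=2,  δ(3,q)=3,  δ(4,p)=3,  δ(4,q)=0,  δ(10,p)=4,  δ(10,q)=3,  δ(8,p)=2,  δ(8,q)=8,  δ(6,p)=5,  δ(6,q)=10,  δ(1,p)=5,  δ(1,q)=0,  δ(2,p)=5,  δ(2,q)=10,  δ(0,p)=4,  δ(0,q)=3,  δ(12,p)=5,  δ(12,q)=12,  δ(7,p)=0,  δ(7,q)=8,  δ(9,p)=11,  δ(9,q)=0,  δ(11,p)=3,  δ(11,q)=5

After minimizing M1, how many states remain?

5

First remove the unreachable states {1,7,8,9,12}; 8 states remain.
Start with accepting vs non-accepting: {3,5,11} | {0,2,4,6,10}.
On input p, block {3,5,11} splits into {5,11} and {3}.
On input p, block {0,2,4,6,10} splits into {0,10} and {2,6} and {4}.
The partition is now stable with 5 blocks: {5,11} | {0,10} | {3} | {2,6} | {4}.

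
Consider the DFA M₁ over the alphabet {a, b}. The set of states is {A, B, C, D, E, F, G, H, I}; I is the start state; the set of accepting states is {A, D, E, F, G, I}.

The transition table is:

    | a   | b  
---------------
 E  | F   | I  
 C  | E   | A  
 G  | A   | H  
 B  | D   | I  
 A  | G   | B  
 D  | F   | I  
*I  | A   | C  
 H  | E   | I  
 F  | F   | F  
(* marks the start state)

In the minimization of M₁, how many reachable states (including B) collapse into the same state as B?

3

Every state is reachable, so we keep all 9.
Start with accepting vs non-accepting: {A,D,E,F,G,I} | {B,C,H}.
On input b, block {A,D,E,F,G,I} splits into {A,G,I} and {D,E,F}.
Refine {D,E,F} on symbol b: members go to different blocks, giving {D,E} and {F}.
Stable partition: {A,G,I} | {B,C,H} | {D,E} | {F} — 4 equivalence classes.
State B belongs to the block {B,C,H}, which has 3 states.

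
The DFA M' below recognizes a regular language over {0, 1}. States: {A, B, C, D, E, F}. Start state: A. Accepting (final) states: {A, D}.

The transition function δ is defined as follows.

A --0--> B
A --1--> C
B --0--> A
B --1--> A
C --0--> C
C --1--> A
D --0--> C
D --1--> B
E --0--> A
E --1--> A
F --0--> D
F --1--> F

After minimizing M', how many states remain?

3

Reachable states from the start: {A,B,C}. Unreachable: {D,E,F} — drop them.
Start with accepting vs non-accepting: {A} | {B,C}.
Refine {B,C} on symbol 0: members go to different blocks, giving {B} and {C}.
Stable partition: {A} | {B} | {C} — 3 equivalence classes.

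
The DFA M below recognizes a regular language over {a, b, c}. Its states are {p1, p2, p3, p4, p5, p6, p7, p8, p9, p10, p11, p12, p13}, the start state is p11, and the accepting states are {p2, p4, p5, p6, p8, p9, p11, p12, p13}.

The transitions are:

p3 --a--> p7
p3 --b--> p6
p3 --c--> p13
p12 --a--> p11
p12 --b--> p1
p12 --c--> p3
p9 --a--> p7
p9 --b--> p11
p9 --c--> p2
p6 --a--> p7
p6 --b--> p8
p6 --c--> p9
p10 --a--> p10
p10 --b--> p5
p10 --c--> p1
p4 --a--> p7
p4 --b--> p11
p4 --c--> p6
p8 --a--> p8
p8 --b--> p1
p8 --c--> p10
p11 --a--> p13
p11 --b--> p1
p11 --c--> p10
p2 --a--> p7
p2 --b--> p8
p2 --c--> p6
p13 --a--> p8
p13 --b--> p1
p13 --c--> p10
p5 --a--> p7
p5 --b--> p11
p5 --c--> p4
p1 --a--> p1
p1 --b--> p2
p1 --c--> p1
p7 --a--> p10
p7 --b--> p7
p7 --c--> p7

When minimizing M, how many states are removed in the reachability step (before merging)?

2

BFS from p11 reaches {p1, p2, p4, p5, p6, p7, p8, p9, p10, p11, p13}; the 2 state(s) p3, p12 are never visited.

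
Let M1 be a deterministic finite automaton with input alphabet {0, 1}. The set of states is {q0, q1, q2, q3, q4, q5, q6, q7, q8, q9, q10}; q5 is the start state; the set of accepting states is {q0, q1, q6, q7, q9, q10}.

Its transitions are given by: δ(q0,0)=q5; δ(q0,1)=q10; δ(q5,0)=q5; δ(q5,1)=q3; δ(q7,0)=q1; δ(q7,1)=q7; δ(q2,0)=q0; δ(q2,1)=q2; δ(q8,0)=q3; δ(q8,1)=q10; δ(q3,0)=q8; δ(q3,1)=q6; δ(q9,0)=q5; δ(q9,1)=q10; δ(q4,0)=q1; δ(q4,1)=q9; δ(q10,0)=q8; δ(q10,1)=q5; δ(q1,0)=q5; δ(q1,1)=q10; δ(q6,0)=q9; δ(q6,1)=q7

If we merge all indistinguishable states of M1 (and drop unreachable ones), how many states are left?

6

Reachable states from the start: {q1,q3,q5,q6,q7,q8,q9,q10}. Unreachable: {q0,q2,q4} — drop them.
Start with accepting vs non-accepting: {q1,q6,q7,q9,q10} | {q3,q5,q8}.
Refine {q1,q6,q7,q9,q10} on symbol 0: members go to different blocks, giving {q1,q9,q10} and {q6,q7}.
Refine {q1,q9,q10} on symbol 1: members go to different blocks, giving {q1,q9} and {q10}.
On input 1, block {q3,q5,q8} splits into {q3} and {q5} and {q8}.
The partition is now stable with 6 blocks: {q1,q9} | {q3} | {q6,q7} | {q10} | {q5} | {q8}.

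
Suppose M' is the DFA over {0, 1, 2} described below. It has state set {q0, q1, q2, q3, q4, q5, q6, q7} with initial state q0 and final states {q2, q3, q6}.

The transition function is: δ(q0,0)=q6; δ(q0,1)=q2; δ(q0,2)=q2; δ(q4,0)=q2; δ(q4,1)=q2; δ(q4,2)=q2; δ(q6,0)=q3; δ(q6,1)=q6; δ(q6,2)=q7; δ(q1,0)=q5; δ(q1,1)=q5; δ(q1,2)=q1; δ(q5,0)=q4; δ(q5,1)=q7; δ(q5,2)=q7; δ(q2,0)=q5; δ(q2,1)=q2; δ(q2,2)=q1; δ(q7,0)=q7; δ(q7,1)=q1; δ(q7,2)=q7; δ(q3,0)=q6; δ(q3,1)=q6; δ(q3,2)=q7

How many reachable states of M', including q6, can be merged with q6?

All states are reachable from the start state.
Initial partition by acceptance: {q2,q3,q6} | {q0,q1,q4,q5,q7}.
Split {q2,q3,q6} by δ(·,0) → {q3,q6} and {q2}.
On input 0, block {q0,q1,q4,q5,q7} splits into {q1,q5,q7} and {q0} and {q4}.
Refine {q1,q5,q7} on symbol 0: members go to different blocks, giving {q1,q7} and {q5}.
On input 0, block {q1,q7} splits into {q1} and {q7}.
Stable partition: {q3,q6} | {q1} | {q2} | {q0} | {q4} | {q5} | {q7} — 7 equivalence classes.
The equivalence class containing q6 is {q3,q6}, of size 2.

2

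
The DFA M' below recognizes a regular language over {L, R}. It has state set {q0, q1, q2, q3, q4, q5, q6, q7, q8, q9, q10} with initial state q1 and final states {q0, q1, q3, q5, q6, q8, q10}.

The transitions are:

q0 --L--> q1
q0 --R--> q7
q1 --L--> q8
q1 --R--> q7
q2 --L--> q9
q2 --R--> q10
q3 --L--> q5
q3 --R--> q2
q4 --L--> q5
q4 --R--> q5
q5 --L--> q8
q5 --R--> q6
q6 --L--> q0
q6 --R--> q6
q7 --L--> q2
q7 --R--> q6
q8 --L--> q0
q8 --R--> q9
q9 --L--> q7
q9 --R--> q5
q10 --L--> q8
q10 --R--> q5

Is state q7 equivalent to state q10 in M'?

No

First remove the unreachable states {q3,q4}; 9 states remain.
Start with accepting vs non-accepting: {q0,q1,q5,q6,q8,q10} | {q2,q7,q9}.
Split {q0,q1,q5,q6,q8,q10} by δ(·,R) → {q0,q1,q8} and {q5,q6,q10}.
Stable partition: {q0,q1,q8} | {q2,q7,q9} | {q5,q6,q10} — 3 equivalence classes.
q7 and q10 end up in different blocks, so they are distinguishable. For instance, the string 'ε' is accepted from only q10.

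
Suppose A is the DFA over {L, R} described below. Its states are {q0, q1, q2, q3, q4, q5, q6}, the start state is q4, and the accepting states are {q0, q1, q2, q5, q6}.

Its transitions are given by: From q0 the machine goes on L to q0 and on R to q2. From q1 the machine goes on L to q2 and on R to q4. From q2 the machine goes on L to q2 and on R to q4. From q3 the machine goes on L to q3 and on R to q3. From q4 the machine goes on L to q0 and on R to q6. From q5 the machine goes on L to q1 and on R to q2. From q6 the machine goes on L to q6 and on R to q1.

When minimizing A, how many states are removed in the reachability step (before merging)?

2

Starting at q4 and following transitions, the reachable set is {q0, q1, q2, q4, q6}. That leaves q3, q5 unreachable — 2 in total.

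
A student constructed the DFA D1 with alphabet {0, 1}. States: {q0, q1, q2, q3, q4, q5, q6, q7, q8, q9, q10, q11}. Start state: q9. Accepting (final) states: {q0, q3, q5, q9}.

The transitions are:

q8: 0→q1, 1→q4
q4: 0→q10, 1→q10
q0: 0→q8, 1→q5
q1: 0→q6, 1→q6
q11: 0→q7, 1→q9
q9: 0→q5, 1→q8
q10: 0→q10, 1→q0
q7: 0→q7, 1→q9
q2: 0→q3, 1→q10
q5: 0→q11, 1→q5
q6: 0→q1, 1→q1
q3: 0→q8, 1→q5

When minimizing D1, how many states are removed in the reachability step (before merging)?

Starting at q9 and following transitions, the reachable set is {q0, q1, q4, q5, q6, q7, q8, q9, q10, q11}. That leaves q2, q3 unreachable — 2 in total.

2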